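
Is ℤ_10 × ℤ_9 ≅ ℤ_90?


Comparing ℤ_10 × ℤ_9 and ℤ_90:
gcd(10,9) = 1, so ℤ_10 × ℤ_9 ≅ ℤ_90 (CRT)

Yes, ℤ_10 × ℤ_9 ≅ ℤ_90


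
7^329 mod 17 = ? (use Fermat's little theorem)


Fermat's little theorem: if p is prime and gcd(a,p)=1, then a^(p-1) ≡ 1 (mod p)
p = 17 is prime, gcd(7,17) = 1
Reduce exponent: 329 mod 16 = 9
So 7^329 ≡ 7^9 (mod 17)
7^9 mod 17 = 10

7^329 ≡ 10 (mod 17)


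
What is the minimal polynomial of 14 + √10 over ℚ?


Let α = 14 + √10. Then α - 14 = √10, so (α - 14)² = 10, giving α² - 28α + 186 = 0. Degree 2 and α ∉ ℚ, so this is the minimal polynomial.

Minimal polynomial: x² - 28x + 186


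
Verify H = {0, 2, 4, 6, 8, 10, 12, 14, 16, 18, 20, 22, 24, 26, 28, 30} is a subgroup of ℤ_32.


Subgroup test for H = {0, 2, 4, 6, 8, 10, 12, 14, 16, 18, 20, 22, 24, 26, 28, 30} in (ℤ_32, +):
(1) 0 ∈ H? Yes
(2) Closure: for all a,b ∈ H, (a+b) mod 32 ∈ H? Yes
(3) Inverses: for all a ∈ H, -a mod 32 ∈ H? Yes

Yes, H is a subgroup of ℤ_32


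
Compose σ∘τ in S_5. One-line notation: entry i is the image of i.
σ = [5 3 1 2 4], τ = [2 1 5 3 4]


σ∘τ: apply τ first, then σ
1 →τ 2 →σ 3
2 →τ 1 →σ 5
3 →τ 5 →σ 4
4 →τ 3 →σ 1
5 →τ 4 →σ 2

σ∘τ = [3 5 4 1 2]


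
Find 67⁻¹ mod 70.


Use the extended Euclidean algorithm to write 1 = 67·s + 70·t; then s mod 70 is the inverse.
Euclidean algorithm:
  67 = 0·70 + 67
  70 = 1·67 + 3
  67 = 22·3 + 1
  3 = 3·1 + 0
gcd(67,70) = 1
Back-substitution gives: 67·(23) + 70·(-22) = 1
So 67⁻¹ ≡ 23 ≡ 23 (mod 70)
Check: 67 × 23 = 1541 ≡ 1 (mod 70) ✓

67⁻¹ ≡ 23 (mod 70)


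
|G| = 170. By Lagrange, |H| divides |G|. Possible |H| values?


Lagrange's theorem: |H| divides |G|
|G| = 170
Divisors of 170: 1, 2, 5, 10, 17, 34, 85, 170

Possible subgroup orders: {1, 2, 5, 10, 17, 34, 85, 170}


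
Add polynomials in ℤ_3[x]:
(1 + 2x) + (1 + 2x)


Add coefficients mod 3:
x^0: 1 + 1 = 2 (mod 3)
x^1: 2 + 2 = 1 (mod 3)
Result: 2 + x

f + g = 2 + x


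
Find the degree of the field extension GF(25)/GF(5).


GF(25) = GF(5^2), so the extension degree is 2

[GF(25)/GF(5)] = 2


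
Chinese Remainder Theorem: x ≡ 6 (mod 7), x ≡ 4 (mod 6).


m₁ = 7, m₂ = 6, gcd = 1, so CRT applies. M = m₁·m₂ = 42
Let M₁ = M/m₁ = 6, M₂ = M/m₂ = 7
Find y₁ ≡ M₁⁻¹ (mod m₁): 6⁻¹ ≡ 6 (mod 7)
Find y₂ ≡ M₂⁻¹ (mod m₂): 7⁻¹ ≡ 1 (mod 6)
x = a₁·M₁·y₁ + a₂·M₂·y₂ = 6·6·6 + 4·7·1 = 244
Reduce mod 42: x ≡ 34
Check: 34 mod 7 = 6 ✓, 34 mod 6 = 4 ✓

x ≡ 34 (mod 42)


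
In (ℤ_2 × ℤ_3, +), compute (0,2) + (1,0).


Operation: componentwise addition mod (2, 3)
(0,2) + (1,0) = ((a₁+b₁) mod 2, (a₂+b₂) mod 3) with a = (0,2), b = (1,0)

(0,2) + (1,0) = (1,2)


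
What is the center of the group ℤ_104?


Z(G) = {g ∈ G | gx = xg for all x ∈ G}
ℤ_104 is abelian, so Z(G) = G

Z(ℤ_104) = ℤ_104


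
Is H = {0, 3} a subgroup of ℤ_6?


Subgroup test for H = {0, 3} in (ℤ_6, +):
(1) 0 ∈ H? Yes
(2) Closure: for all a,b ∈ H, (a+b) mod 6 ∈ H? Yes
(3) Inverses: for all a ∈ H, -a mod 6 ∈ H? Yes

Yes, H is a subgroup of ℤ_6


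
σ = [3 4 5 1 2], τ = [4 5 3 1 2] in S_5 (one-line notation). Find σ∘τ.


σ∘τ: apply τ first, then σ
1 →τ 4 →σ 1
2 →τ 5 →σ 2
3 →τ 3 →σ 5
4 →τ 1 →σ 3
5 →τ 2 →σ 4

σ∘τ = [1 2 5 3 4]


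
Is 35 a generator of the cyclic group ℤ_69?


g generates ℤ_n iff gcd(g, n) = 1
gcd(35, 69) = 1
Since gcd = 1, 35 is a generator.

Yes, 35 generates ℤ_69


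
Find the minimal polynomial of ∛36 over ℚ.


∛36 satisfies x³ - 36 = 0, irreducible over ℚ (no rational root; 36 is not a perfect cube)

Minimal polynomial: x³ - 36


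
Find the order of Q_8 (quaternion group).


Q_8 = {±1, ±i, ±j, ±k}
|Q_8| = 8

|Q_8 (quaternion group)| = 8


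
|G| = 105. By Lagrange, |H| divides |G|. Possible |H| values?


Lagrange's theorem: |H| divides |G|
|G| = 105
Divisors of 105: 1, 3, 5, 7, 15, 21, 35, 105

Possible subgroup orders: {1, 3, 5, 7, 15, 21, 35, 105}


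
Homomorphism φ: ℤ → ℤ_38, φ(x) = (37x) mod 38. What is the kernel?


Kernel = preimage of identity
ker(φ) = {x ∈ ℤ : 37x ≡ 0 (mod 38)}. gcd(37,38) = 1, so 37x ≡ 0 (mod 38) ⟺ x ≡ 0 (mod 38/1 = 38). Hence ker(φ) = 38ℤ

ker(φ) = 38ℤ


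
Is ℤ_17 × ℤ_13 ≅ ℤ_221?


Comparing ℤ_17 × ℤ_13 and ℤ_221:
gcd(17,13) = 1, so ℤ_17 × ℤ_13 ≅ ℤ_221 (CRT)

Yes, ℤ_17 × ℤ_13 ≅ ℤ_221


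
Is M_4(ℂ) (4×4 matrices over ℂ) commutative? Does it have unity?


Matrix multiplication is non-commutative for n ≥ 2; the identity matrix I is the unity; singular matrices give zero divisors, so not an integral domain
Commutative: No
Integral domain: No
Has unity: Yes

M_4(ℂ) (4×4 matrices over ℂ): Commutative=No, Unity=Yes


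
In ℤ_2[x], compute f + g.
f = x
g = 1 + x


Add coefficients mod 2:
x^0: 0 + 1 = 1 (mod 2)
x^1: 1 + 1 = 0 (mod 2)
Result: 1

f + g = 1


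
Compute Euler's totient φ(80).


Factor n: 80 = 2^4 × 5
φ(n) = n · ∏(1 - 1/p) over distinct primes p | n
φ(80) = 80 · (1 - 1/2) · (1 - 1/5) = 32

φ(80) = 32


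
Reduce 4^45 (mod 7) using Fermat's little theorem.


Fermat's little theorem: if p is prime and gcd(a,p)=1, then a^(p-1) ≡ 1 (mod p)
p = 7 is prime, gcd(4,7) = 1
Reduce exponent: 45 mod 6 = 3
So 4^45 ≡ 4^3 (mod 7)
4^3 mod 7 = 1

4^45 ≡ 1 (mod 7)


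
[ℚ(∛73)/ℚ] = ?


∛73 has minimal polynomial x³ - 73 (irreducible over ℚ since 73 is not a perfect cube)

[ℚ(∛73)/ℚ] = 3


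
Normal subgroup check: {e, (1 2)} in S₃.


H = {e, (1 2)} in S₃
(1 3)(1 2)(1 3)⁻¹ = (2 3) ∉ {e, (1 2)}, so it is not normal

No, not a normal subgroup


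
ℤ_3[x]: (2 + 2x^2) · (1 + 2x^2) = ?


Expand and collect like terms; reduce coefficients mod 3:
x^0: 2·1 = 2 ≡ 2 (mod 3)
x^1: 2·0 + 0·1 = 0 ≡ 0 (mod 3)
x^2: 2·2 + 0·0 + 2·1 = 6 ≡ 0 (mod 3)
x^3: 0·2 + 2·0 = 0 ≡ 0 (mod 3)
x^4: 2·2 = 4 ≡ 1 (mod 3)
Result: 2 + x^4

f · g = 2 + x^4


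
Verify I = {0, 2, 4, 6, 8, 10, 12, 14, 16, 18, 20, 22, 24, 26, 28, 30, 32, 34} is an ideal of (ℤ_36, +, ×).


Check ideal conditions for I = {0, 2, 4, 6, 8, 10, 12, 14, 16, 18, 20, 22, 24, 26, 28, 30, 32, 34} in ℤ_36:
(1) I is an additive subgroup? Yes
(2) For r ∈ ℤ_36 and a ∈ I: r·a ∈ I? Yes

Yes, I is an ideal of ℤ_36


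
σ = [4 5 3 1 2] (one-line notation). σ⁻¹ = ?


To find σ⁻¹, swap domain and range:
σ(1) = 4 → σ⁻¹(4) = 1
σ(2) = 5 → σ⁻¹(5) = 2
σ(3) = 3 → σ⁻¹(3) = 3
σ(4) = 1 → σ⁻¹(1) = 4
σ(5) = 2 → σ⁻¹(2) = 5

σ⁻¹ = [4 5 3 1 2]


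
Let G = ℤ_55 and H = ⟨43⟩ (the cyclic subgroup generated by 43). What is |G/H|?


|⟨43⟩| = n / gcd(43, 55) = 55 / 1 = 55
H is normal (ℤ_55 is abelian).
|G/H| = |G| / |H| = 55 / 55 = 1

|G/H| = 1


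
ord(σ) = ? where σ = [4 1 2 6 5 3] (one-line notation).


Cycle decomposition: (1 4 6 3 2)
Cycle lengths: 5
Order = lcm(5) = 5

ord(σ) = 5


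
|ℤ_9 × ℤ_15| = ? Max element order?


|ℤ_9 × ℤ_15| = 9 × 15 = 135
Max element order = lcm(9,15) = 45
Cyclic? No (gcd=3)

|ℤ_9×ℤ_15| = 135, max element order = 45


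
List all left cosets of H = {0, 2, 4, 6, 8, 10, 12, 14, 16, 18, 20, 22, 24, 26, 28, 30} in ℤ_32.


H = {0, 2, 4, 6, 8, 10, 12, 14, 16, 18, 20, 22, 24, 26, 28, 30}, |H| = 16
Number of cosets = |G|/|H| = 32/16 = 2
0 + H = {0, 2, 4, 6, 8, 10, 12, 14, 16, 18, 20, 22, 24, 26, 28, 30}
1 + H = {1, 3, 5, 7, 9, 11, 13, 15, 17, 19, 21, 23, 25, 27, 29, 31}

Cosets: 0+H={0,2,4,6,8,10,12,14,16,18,20,22,24,26,28,30}; 1+H={1,3,5,7,9,11,13,15,17,19,21,23,25,27,29,31}


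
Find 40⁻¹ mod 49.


Use the extended Euclidean algorithm to write 1 = 40·s + 49·t; then s mod 49 is the inverse.
Euclidean algorithm:
  40 = 0·49 + 40
  49 = 1·40 + 9
  40 = 4·9 + 4
  9 = 2·4 + 1
  4 = 4·1 + 0
gcd(40,49) = 1
Back-substitution gives: 40·(-11) + 49·(9) = 1
So 40⁻¹ ≡ -11 ≡ 38 (mod 49)
Check: 40 × 38 = 1520 ≡ 1 (mod 49) ✓

40⁻¹ ≡ 38 (mod 49)


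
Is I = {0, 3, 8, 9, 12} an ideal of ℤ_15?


Check ideal conditions for I = {0, 3, 8, 9, 12} in ℤ_15:
(1) I is an additive subgroup? No
(2) For r ∈ ℤ_15 and a ∈ I: r·a ∈ I? No  [counterexample: r=2, a=3, r·a mod 15 = 6 ∉ I]

No, I is not an ideal of ℤ_15


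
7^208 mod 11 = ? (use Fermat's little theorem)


Fermat's little theorem: if p is prime and gcd(a,p)=1, then a^(p-1) ≡ 1 (mod p)
p = 11 is prime, gcd(7,11) = 1
Reduce exponent: 208 mod 10 = 8
So 7^208 ≡ 7^8 (mod 11)
7^8 mod 11 = 9

7^208 ≡ 9 (mod 11)


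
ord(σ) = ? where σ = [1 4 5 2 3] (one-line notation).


Cycle decomposition: (2 4) (3 5)
Cycle lengths: 2, 2
Order = lcm(2, 2) = 2

ord(σ) = 2


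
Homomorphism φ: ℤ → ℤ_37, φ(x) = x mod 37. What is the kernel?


Kernel = preimage of identity
ker(φ) = {x ∈ ℤ : x ≡ 0 (mod 37)} = 37ℤ = {0, ±37, ±74, ...}

ker(φ) = 37ℤ


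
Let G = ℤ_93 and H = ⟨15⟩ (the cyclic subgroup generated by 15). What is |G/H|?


|⟨15⟩| = n / gcd(15, 93) = 93 / 3 = 31
H is normal (ℤ_93 is abelian).
|G/H| = |G| / |H| = 93 / 31 = 3

|G/H| = 3


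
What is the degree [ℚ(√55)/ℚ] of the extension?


√55 has minimal polynomial x² - 55 (irreducible over ℚ since 55 is squarefree)

[ℚ(√55)/ℚ] = 2


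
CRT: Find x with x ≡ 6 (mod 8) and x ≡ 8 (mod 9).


m₁ = 8, m₂ = 9, gcd = 1, so CRT applies. M = m₁·m₂ = 72
Let M₁ = M/m₁ = 9, M₂ = M/m₂ = 8
Find y₁ ≡ M₁⁻¹ (mod m₁): 9⁻¹ ≡ 1 (mod 8)
Find y₂ ≡ M₂⁻¹ (mod m₂): 8⁻¹ ≡ 8 (mod 9)
x = a₁·M₁·y₁ + a₂·M₂·y₂ = 6·9·1 + 8·8·8 = 566
Reduce mod 72: x ≡ 62
Check: 62 mod 8 = 6 ✓, 62 mod 9 = 8 ✓

x ≡ 62 (mod 72)


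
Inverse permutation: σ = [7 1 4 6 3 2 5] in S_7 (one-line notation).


To find σ⁻¹, swap domain and range:
σ(1) = 7 → σ⁻¹(7) = 1
σ(2) = 1 → σ⁻¹(1) = 2
σ(3) = 4 → σ⁻¹(4) = 3
σ(4) = 6 → σ⁻¹(6) = 4
σ(5) = 3 → σ⁻¹(3) = 5
σ(6) = 2 → σ⁻¹(2) = 6
σ(7) = 5 → σ⁻¹(5) = 7

σ⁻¹ = [2 6 5 3 7 4 1]


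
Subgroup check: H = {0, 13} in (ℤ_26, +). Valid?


Subgroup test for H = {0, 13} in (ℤ_26, +):
(1) 0 ∈ H? Yes
(2) Closure: for all a,b ∈ H, (a+b) mod 26 ∈ H? Yes
(3) Inverses: for all a ∈ H, -a mod 26 ∈ H? Yes

Yes, H is a subgroup of ℤ_26


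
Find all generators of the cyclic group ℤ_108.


g generates ℤ_n iff gcd(g,n) = 1
Prime factors of 108: 2, 3
Generators are g ∈ {1,...,107} not divisible by any of these primes.
Generators: {1, 5, 7, 11, 13, 17, 19, 23, 25, 29, 31, 35, 37, 41, 43, 47, 49, 53, 55, 59, 61, 65, 67, 71, 73, 77, 79, 83, 85, 89, 91, 95, 97, 101, 103, 107}
Number of generators = φ(108) = 36

Generators of ℤ_108 = {1, 5, 7, 11, 13, 17, 19, 23, 25, 29, 31, 35, 37, 41, 43, 47, 49, 53, 55, 59, 61, 65, 67, 71, 73, 77, 79, 83, 85, 89, 91, 95, 97, 101, 103, 107}


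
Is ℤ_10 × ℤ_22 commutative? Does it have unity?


Direct product ring; commutative with unity (1,1); but (1,0)·(0,1) = (0,0) gives zero divisors, so not an integral domain
Commutative: Yes
Integral domain: No
Has unity: Yes

ℤ_10 × ℤ_22: Commutative=Yes, Unity=Yes


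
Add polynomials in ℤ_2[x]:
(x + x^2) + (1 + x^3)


Add coefficients mod 2:
x^0: 0 + 1 = 1 (mod 2)
x^1: 1 + 0 = 1 (mod 2)
x^2: 1 + 0 = 1 (mod 2)
x^3: 0 + 1 = 1 (mod 2)
Result: 1 + x + x^2 + x^3

f + g = 1 + x + x^2 + x^3


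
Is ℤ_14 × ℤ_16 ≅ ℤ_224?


Comparing ℤ_14 × ℤ_16 and ℤ_224:
gcd(14,16) = 2 ≠ 1. Max element order in ℤ_14×ℤ_16 is lcm(14,16) = 112 < 224, so it has no element of order 224

No, ℤ_14 × ℤ_16 ≇ ℤ_224


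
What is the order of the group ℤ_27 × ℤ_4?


|A × B| = |A| · |B|
|ℤ_27 × ℤ_4| = 27 × 4 = 108

|ℤ_27 × ℤ_4| = 108


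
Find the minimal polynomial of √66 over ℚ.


√66 satisfies x² - 66 = 0, irreducible over ℚ since 66 is squarefree

Minimal polynomial: x² - 66


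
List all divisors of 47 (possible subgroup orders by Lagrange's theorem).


Lagrange's theorem: |H| divides |G|
|G| = 47
Divisors of 47: 1, 47

Possible subgroup orders: {1, 47}


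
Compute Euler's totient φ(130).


Factor n: 130 = 2 × 5 × 13
φ(n) = n · ∏(1 - 1/p) over distinct primes p | n
φ(130) = 130 · (1 - 1/2) · (1 - 1/5) · (1 - 1/13) = 48

φ(130) = 48


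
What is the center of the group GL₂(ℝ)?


Z(G) = {g ∈ G | gx = xg for all x ∈ G}
Only scalar multiples of the identity commute with all invertible matrices

Z(GL₂(ℝ)) = {aI : a ∈ ℝ, a ≠ 0}


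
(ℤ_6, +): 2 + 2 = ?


Operation: addition mod 6
2 + 2 = (a + b) mod 6 with a = 2, b = 2

2 + 2 = 4


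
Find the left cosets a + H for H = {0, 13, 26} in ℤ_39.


H = {0, 13, 26}, |H| = 3
Number of cosets = |G|/|H| = 39/3 = 13
0 + H = {0, 13, 26}
1 + H = {1, 14, 27}
2 + H = {2, 15, 28}
3 + H = {3, 16, 29}
4 + H = {4, 17, 30}
5 + H = {5, 18, 31}
6 + H = {6, 19, 32}
7 + H = {7, 20, 33}
8 + H = {8, 21, 34}
9 + H = {9, 22, 35}
10 + H = {10, 23, 36}
11 + H = {11, 24, 37}
12 + H = {12, 25, 38}

Cosets: 0+H={0,13,26}; 1+H={1,14,27}; 2+H={2,15,28}; 3+H={3,16,29}; 4+H={4,17,30}; 5+H={5,18,31}; 6+H={6,19,32}; 7+H={7,20,33}; 8+H={8,21,34}; 9+H={9,22,35}; 10+H={10,23,36}; 11+H={11,24,37}; 12+H={12,25,38}


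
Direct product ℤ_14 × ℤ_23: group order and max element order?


|ℤ_14 × ℤ_23| = 14 × 23 = 322
Max element order = lcm(14,23) = 322
Cyclic? Yes (gcd=1)

|ℤ_14×ℤ_23| = 322, max element order = 322


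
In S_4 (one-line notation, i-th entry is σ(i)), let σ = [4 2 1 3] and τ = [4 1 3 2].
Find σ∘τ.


σ∘τ: apply τ first, then σ
1 →τ 4 →σ 3
2 →τ 1 →σ 4
3 →τ 3 →σ 1
4 →τ 2 →σ 2

σ∘τ = [3 4 1 2]


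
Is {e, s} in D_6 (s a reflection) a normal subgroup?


H = {e, s} in D_6 (s a reflection)
r·s·r⁻¹ = sr⁻² ≠ s for n ≥ 3, so {e, s} is not closed under conjugation

No, not a normal subgroup


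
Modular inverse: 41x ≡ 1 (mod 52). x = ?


Use the extended Euclidean algorithm to write 1 = 41·s + 52·t; then s mod 52 is the inverse.
Euclidean algorithm:
  41 = 0·52 + 41
  52 = 1·41 + 11
  41 = 3·11 + 8
  11 = 1·8 + 3
  8 = 2·3 + 2
  3 = 1·2 + 1
  2 = 2·1 + 0
gcd(41,52) = 1
Back-substitution gives: 41·(-19) + 52·(15) = 1
So 41⁻¹ ≡ -19 ≡ 33 (mod 52)
Check: 41 × 33 = 1353 ≡ 1 (mod 52) ✓

41⁻¹ ≡ 33 (mod 52)


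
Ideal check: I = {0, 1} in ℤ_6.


Check ideal conditions for I = {0, 1} in ℤ_6:
(1) I is an additive subgroup? No
(2) For r ∈ ℤ_6 and a ∈ I: r·a ∈ I? No  [counterexample: r=2, a=1, r·a mod 6 = 2 ∉ I]

No, I is not an ideal of ℤ_6


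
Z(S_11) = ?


Z(G) = {g ∈ G | gx = xg for all x ∈ G}
S_n is non-abelian for n ≥ 3; Z(S_11) is trivial

Z(S_11) = {e}


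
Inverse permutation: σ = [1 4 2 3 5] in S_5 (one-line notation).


To find σ⁻¹, swap domain and range:
σ(1) = 1 → σ⁻¹(1) = 1
σ(2) = 4 → σ⁻¹(4) = 2
σ(3) = 2 → σ⁻¹(2) = 3
σ(4) = 3 → σ⁻¹(3) = 4
σ(5) = 5 → σ⁻¹(5) = 5

σ⁻¹ = [1 3 4 2 5]


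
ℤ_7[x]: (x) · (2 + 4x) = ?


Expand and collect like terms; reduce coefficients mod 7:
x^0: 0·2 = 0 ≡ 0 (mod 7)
x^1: 0·4 + 1·2 = 2 ≡ 2 (mod 7)
x^2: 1·4 = 4 ≡ 4 (mod 7)
Result: 2x + 4x^2

f · g = 2x + 4x^2


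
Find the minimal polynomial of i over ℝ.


i satisfies x² + 1 = 0, irreducible over ℝ

Minimal polynomial: x² + 1


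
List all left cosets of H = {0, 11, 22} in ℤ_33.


H = {0, 11, 22}, |H| = 3
Number of cosets = |G|/|H| = 33/3 = 11
0 + H = {0, 11, 22}
1 + H = {1, 12, 23}
2 + H = {2, 13, 24}
3 + H = {3, 14, 25}
4 + H = {4, 15, 26}
5 + H = {5, 16, 27}
6 + H = {6, 17, 28}
7 + H = {7, 18, 29}
8 + H = {8, 19, 30}
9 + H = {9, 20, 31}
10 + H = {10, 21, 32}

Cosets: 0+H={0,11,22}; 1+H={1,12,23}; 2+H={2,13,24}; 3+H={3,14,25}; 4+H={4,15,26}; 5+H={5,16,27}; 6+H={6,17,28}; 7+H={7,18,29}; 8+H={8,19,30}; 9+H={9,20,31}; 10+H={10,21,32}


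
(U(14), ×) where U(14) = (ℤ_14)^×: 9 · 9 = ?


Operation: multiplication mod 14
9 · 9 = (a × b) mod 14 with a = 9, b = 9

9 · 9 = 11


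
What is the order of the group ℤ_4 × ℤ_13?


|A × B| = |A| · |B|
|ℤ_4 × ℤ_13| = 4 × 13 = 52

|ℤ_4 × ℤ_13| = 52


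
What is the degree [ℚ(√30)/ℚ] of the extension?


√30 has minimal polynomial x² - 30 (irreducible over ℚ since 30 is squarefree)

[ℚ(√30)/ℚ] = 2


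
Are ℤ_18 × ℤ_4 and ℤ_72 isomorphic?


Comparing ℤ_18 × ℤ_4 and ℤ_72:
gcd(18,4) = 2 ≠ 1. Max element order in ℤ_18×ℤ_4 is lcm(18,4) = 36 < 72, so it has no element of order 72

No, ℤ_18 × ℤ_4 ≇ ℤ_72


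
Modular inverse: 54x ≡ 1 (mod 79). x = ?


Use the extended Euclidean algorithm to write 1 = 54·s + 79·t; then s mod 79 is the inverse.
Euclidean algorithm:
  54 = 0·79 + 54
  79 = 1·54 + 25
  54 = 2·25 + 4
  25 = 6·4 + 1
  4 = 4·1 + 0
gcd(54,79) = 1
Back-substitution gives: 54·(-19) + 79·(13) = 1
So 54⁻¹ ≡ -19 ≡ 60 (mod 79)
Check: 54 × 60 = 3240 ≡ 1 (mod 79) ✓

54⁻¹ ≡ 60 (mod 79)


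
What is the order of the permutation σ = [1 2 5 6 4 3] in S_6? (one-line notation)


Cycle decomposition: (3 5 4 6)
Cycle lengths: 4
Order = lcm(4) = 4

ord(σ) = 4


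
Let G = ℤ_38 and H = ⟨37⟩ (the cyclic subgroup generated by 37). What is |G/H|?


|⟨37⟩| = n / gcd(37, 38) = 38 / 1 = 38
H is normal (ℤ_38 is abelian).
|G/H| = |G| / |H| = 38 / 38 = 1

|G/H| = 1


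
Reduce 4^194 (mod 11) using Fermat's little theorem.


Fermat's little theorem: if p is prime and gcd(a,p)=1, then a^(p-1) ≡ 1 (mod p)
p = 11 is prime, gcd(4,11) = 1
Reduce exponent: 194 mod 10 = 4
So 4^194 ≡ 4^4 (mod 11)
4^4 mod 11 = 3

4^194 ≡ 3 (mod 11)


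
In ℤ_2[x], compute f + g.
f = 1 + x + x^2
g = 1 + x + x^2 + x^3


Add coefficients mod 2:
x^0: 1 + 1 = 0 (mod 2)
x^1: 1 + 1 = 0 (mod 2)
x^2: 1 + 1 = 0 (mod 2)
x^3: 0 + 1 = 1 (mod 2)
Result: x^3

f + g = x^3


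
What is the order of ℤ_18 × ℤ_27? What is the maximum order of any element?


|ℤ_18 × ℤ_27| = 18 × 27 = 486
Max element order = lcm(18,27) = 54
Cyclic? No (gcd=9)

|ℤ_18×ℤ_27| = 486, max element order = 54


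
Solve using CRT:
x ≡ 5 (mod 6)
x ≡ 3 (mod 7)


m₁ = 6, m₂ = 7, gcd = 1, so CRT applies. M = m₁·m₂ = 42
Let M₁ = M/m₁ = 7, M₂ = M/m₂ = 6
Find y₁ ≡ M₁⁻¹ (mod m₁): 7⁻¹ ≡ 1 (mod 6)
Find y₂ ≡ M₂⁻¹ (mod m₂): 6⁻¹ ≡ 6 (mod 7)
x = a₁·M₁·y₁ + a₂·M₂·y₂ = 5·7·1 + 3·6·6 = 143
Reduce mod 42: x ≡ 17
Check: 17 mod 6 = 5 ✓, 17 mod 7 = 3 ✓

x ≡ 17 (mod 42)


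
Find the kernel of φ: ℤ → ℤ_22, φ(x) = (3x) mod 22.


Kernel = preimage of identity
ker(φ) = {x ∈ ℤ : 3x ≡ 0 (mod 22)}. gcd(3,22) = 1, so 3x ≡ 0 (mod 22) ⟺ x ≡ 0 (mod 22/1 = 22). Hence ker(φ) = 22ℤ

ker(φ) = 22ℤ


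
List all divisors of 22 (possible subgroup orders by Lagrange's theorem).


Lagrange's theorem: |H| divides |G|
|G| = 22
Divisors of 22: 1, 2, 11, 22

Possible subgroup orders: {1, 2, 11, 22}


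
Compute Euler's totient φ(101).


Factor n: 101 = 101
φ(n) = n · ∏(1 - 1/p) over distinct primes p | n
φ(101) = 101 · (1 - 1/101) = 100

φ(101) = 100


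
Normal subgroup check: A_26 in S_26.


H = A_26 in S_26
A_26 has index 2 in S_26, and every subgroup of index 2 is normal

Yes, normal subgroup


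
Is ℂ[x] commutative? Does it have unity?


Polynomial ring over ℂ (an integral domain) is a commutative integral domain with unity 1
Commutative: Yes
Integral domain: Yes
Has unity: Yes

ℂ[x]: Commutative=Yes, Unity=Yes


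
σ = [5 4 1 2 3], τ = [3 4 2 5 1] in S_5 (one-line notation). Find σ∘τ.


σ∘τ: apply τ first, then σ
1 →τ 3 →σ 1
2 →τ 4 →σ 2
3 →τ 2 →σ 4
4 →τ 5 →σ 3
5 →τ 1 →σ 5

σ∘τ = [1 2 4 3 5]


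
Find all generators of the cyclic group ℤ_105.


g generates ℤ_n iff gcd(g,n) = 1
Prime factors of 105: 3, 5, 7
Generators are g ∈ {1,...,104} not divisible by any of these primes.
Generators: {1, 2, 4, 8, 11, 13, 16, 17, 19, 22, 23, 26, 29, 31, 32, 34, 37, 38, 41, 43, 44, 46, 47, 52, 53, 58, 59, 61, 62, 64, 67, 68, 71, 73, 74, 76, 79, 82, 83, 86, 88, 89, 92, 94, 97, 101, 103, 104}
Number of generators = φ(105) = 48

Generators of ℤ_105 = {1, 2, 4, 8, 11, 13, 16, 17, 19, 22, 23, 26, 29, 31, 32, 34, 37, 38, 41, 43, 44, 46, 47, 52, 53, 58, 59, 61, 62, 64, 67, 68, 71, 73, 74, 76, 79, 82, 83, 86, 88, 89, 92, 94, 97, 101, 103, 104}


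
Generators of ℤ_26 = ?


g generates ℤ_n iff gcd(g,n) = 1
Prime factors of 26: 2, 13
Generators are g ∈ {1,...,25} not divisible by any of these primes.
Generators: {1, 3, 5, 7, 9, 11, 15, 17, 19, 21, 23, 25}
Number of generators = φ(26) = 12

Generators of ℤ_26 = {1, 3, 5, 7, 9, 11, 15, 17, 19, 21, 23, 25}


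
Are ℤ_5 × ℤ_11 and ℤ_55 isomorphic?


Comparing ℤ_5 × ℤ_11 and ℤ_55:
gcd(5,11) = 1, so ℤ_5 × ℤ_11 ≅ ℤ_55 (CRT)

Yes, ℤ_5 × ℤ_11 ≅ ℤ_55


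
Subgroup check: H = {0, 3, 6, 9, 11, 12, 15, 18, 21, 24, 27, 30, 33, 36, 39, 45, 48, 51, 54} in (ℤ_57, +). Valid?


Subgroup test for H = {0, 3, 6, 9, 11, 12, 15, 18, 21, 24, 27, 30, 33, 36, 39, 45, 48, 51, 54} in (ℤ_57, +):
(1) 0 ∈ H? Yes
(2) Closure: for all a,b ∈ H, (a+b) mod 57 ∈ H? No  [counterexample: 3 + 11 = 14 ∉ H]
(3) Inverses: for all a ∈ H, -a mod 57 ∈ H? No

No, H is not a subgroup of ℤ_57


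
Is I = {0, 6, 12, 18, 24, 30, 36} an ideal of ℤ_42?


Check ideal conditions for I = {0, 6, 12, 18, 24, 30, 36} in ℤ_42:
(1) I is an additive subgroup? Yes
(2) For r ∈ ℤ_42 and a ∈ I: r·a ∈ I? Yes

Yes, I is an ideal of ℤ_42


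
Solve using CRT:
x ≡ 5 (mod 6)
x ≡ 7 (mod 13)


m₁ = 6, m₂ = 13, gcd = 1, so CRT applies. M = m₁·m₂ = 78
Let M₁ = M/m₁ = 13, M₂ = M/m₂ = 6
Find y₁ ≡ M₁⁻¹ (mod m₁): 13⁻¹ ≡ 1 (mod 6)
Find y₂ ≡ M₂⁻¹ (mod m₂): 6⁻¹ ≡ 11 (mod 13)
x = a₁·M₁·y₁ + a₂·M₂·y₂ = 5·13·1 + 7·6·11 = 527
Reduce mod 78: x ≡ 59
Check: 59 mod 6 = 5 ✓, 59 mod 13 = 7 ✓

x ≡ 59 (mod 78)


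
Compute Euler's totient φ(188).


Factor n: 188 = 2^2 × 47
φ(n) = n · ∏(1 - 1/p) over distinct primes p | n
φ(188) = 188 · (1 - 1/2) · (1 - 1/47) = 92

φ(188) = 92


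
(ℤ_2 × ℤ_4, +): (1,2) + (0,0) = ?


Operation: componentwise addition mod (2, 4)
(1,2) + (0,0) = ((a₁+b₁) mod 2, (a₂+b₂) mod 4) with a = (1,2), b = (0,0)

(1,2) + (0,0) = (1,2)


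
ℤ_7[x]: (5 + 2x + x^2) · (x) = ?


Expand and collect like terms; reduce coefficients mod 7:
x^0: 5·0 = 0 ≡ 0 (mod 7)
x^1: 5·1 + 2·0 = 5 ≡ 5 (mod 7)
x^2: 2·1 + 1·0 = 2 ≡ 2 (mod 7)
x^3: 1·1 = 1 ≡ 1 (mod 7)
Result: 5x + 2x^2 + x^3

f · g = 5x + 2x^2 + x^3


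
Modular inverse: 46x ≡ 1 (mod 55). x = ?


Use the extended Euclidean algorithm to write 1 = 46·s + 55·t; then s mod 55 is the inverse.
Euclidean algorithm:
  46 = 0·55 + 46
  55 = 1·46 + 9
  46 = 5·9 + 1
  9 = 9·1 + 0
gcd(46,55) = 1
Back-substitution gives: 46·(6) + 55·(-5) = 1
So 46⁻¹ ≡ 6 ≡ 6 (mod 55)
Check: 46 × 6 = 276 ≡ 1 (mod 55) ✓

46⁻¹ ≡ 6 (mod 55)


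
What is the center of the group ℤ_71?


Z(G) = {g ∈ G | gx = xg for all x ∈ G}
ℤ_71 is abelian, so Z(G) = G

Z(ℤ_71) = ℤ_71


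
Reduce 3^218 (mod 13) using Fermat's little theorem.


Fermat's little theorem: if p is prime and gcd(a,p)=1, then a^(p-1) ≡ 1 (mod p)
p = 13 is prime, gcd(3,13) = 1
Reduce exponent: 218 mod 12 = 2
So 3^218 ≡ 3^2 (mod 13)
3^2 mod 13 = 9

3^218 ≡ 9 (mod 13)


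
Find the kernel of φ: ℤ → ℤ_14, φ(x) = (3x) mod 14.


Kernel = preimage of identity
ker(φ) = {x ∈ ℤ : 3x ≡ 0 (mod 14)}. gcd(3,14) = 1, so 3x ≡ 0 (mod 14) ⟺ x ≡ 0 (mod 14/1 = 14). Hence ker(φ) = 14ℤ

ker(φ) = 14ℤ


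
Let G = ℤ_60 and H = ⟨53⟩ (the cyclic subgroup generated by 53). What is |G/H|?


|⟨53⟩| = n / gcd(53, 60) = 60 / 1 = 60
H is normal (ℤ_60 is abelian).
|G/H| = |G| / |H| = 60 / 60 = 1

|G/H| = 1


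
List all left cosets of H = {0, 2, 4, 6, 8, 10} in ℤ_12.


H = {0, 2, 4, 6, 8, 10}, |H| = 6
Number of cosets = |G|/|H| = 12/6 = 2
0 + H = {0, 2, 4, 6, 8, 10}
1 + H = {1, 3, 5, 7, 9, 11}

Cosets: 0+H={0,2,4,6,8,10}; 1+H={1,3,5,7,9,11}


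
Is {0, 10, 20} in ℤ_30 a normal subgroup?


H = {0, 10, 20} in ℤ_30
ℤ_30 is abelian; every subgroup of an abelian group is normal

Yes, normal subgroup


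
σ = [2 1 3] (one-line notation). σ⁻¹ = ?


To find σ⁻¹, swap domain and range:
σ(1) = 2 → σ⁻¹(2) = 1
σ(2) = 1 → σ⁻¹(1) = 2
σ(3) = 3 → σ⁻¹(3) = 3

σ⁻¹ = [2 1 3]


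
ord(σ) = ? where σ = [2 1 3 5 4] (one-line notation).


Cycle decomposition: (1 2) (4 5)
Cycle lengths: 2, 2
Order = lcm(2, 2) = 2

ord(σ) = 2


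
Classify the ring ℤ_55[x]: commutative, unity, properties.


ℤ_55 has zero divisors (5·11 ≡ 0), and these lift to constant zero divisors in ℤ_55[x]; so not an integral domain
Commutative: Yes
Integral domain: No
Has unity: Yes

ℤ_55[x]: Commutative=Yes, Unity=Yes


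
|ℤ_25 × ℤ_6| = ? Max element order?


|ℤ_25 × ℤ_6| = 25 × 6 = 150
Max element order = lcm(25,6) = 150
Cyclic? Yes (gcd=1)

|ℤ_25×ℤ_6| = 150, max element order = 150


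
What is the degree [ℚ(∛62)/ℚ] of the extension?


∛62 has minimal polynomial x³ - 62 (irreducible over ℚ since 62 is not a perfect cube)

[ℚ(∛62)/ℚ] = 3


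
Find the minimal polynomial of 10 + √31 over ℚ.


Let α = 10 + √31. Then α - 10 = √31, so (α - 10)² = 31, giving α² - 20α + 69 = 0. Degree 2 and α ∉ ℚ, so this is the minimal polynomial.

Minimal polynomial: x² - 20x + 69


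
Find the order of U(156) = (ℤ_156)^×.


U(n) is the group of units mod n; |U(n)| = φ(n)
|U(156)| = φ(156) = 48

|U(156) = (ℤ_156)^×| = 48


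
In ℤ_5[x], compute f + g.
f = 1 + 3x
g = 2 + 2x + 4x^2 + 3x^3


Add coefficients mod 5:
x^0: 1 + 2 = 3 (mod 5)
x^1: 3 + 2 = 0 (mod 5)
x^2: 0 + 4 = 4 (mod 5)
x^3: 0 + 3 = 3 (mod 5)
Result: 3 + 4x^2 + 3x^3

f + g = 3 + 4x^2 + 3x^3


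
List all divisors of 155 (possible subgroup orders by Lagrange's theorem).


Lagrange's theorem: |H| divides |G|
|G| = 155
Divisors of 155: 1, 5, 31, 155

Possible subgroup orders: {1, 5, 31, 155}


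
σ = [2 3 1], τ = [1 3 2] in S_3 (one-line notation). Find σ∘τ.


σ∘τ: apply τ first, then σ
1 →τ 1 →σ 2
2 →τ 3 →σ 1
3 →τ 2 →σ 3

σ∘τ = [2 1 3]


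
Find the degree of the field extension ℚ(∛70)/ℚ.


∛70 has minimal polynomial x³ - 70 (irreducible over ℚ since 70 is not a perfect cube)

[ℚ(∛70)/ℚ] = 3


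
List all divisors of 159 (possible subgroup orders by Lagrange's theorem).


Lagrange's theorem: |H| divides |G|
|G| = 159
Divisors of 159: 1, 3, 53, 159

Possible subgroup orders: {1, 3, 53, 159}


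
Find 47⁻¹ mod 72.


Use the extended Euclidean algorithm to write 1 = 47·s + 72·t; then s mod 72 is the inverse.
Euclidean algorithm:
  47 = 0·72 + 47
  72 = 1·47 + 25
  47 = 1·25 + 22
  25 = 1·22 + 3
  22 = 7·3 + 1
  3 = 3·1 + 0
gcd(47,72) = 1
Back-substitution gives: 47·(23) + 72·(-15) = 1
So 47⁻¹ ≡ 23 ≡ 23 (mod 72)
Check: 47 × 23 = 1081 ≡ 1 (mod 72) ✓

47⁻¹ ≡ 23 (mod 72)


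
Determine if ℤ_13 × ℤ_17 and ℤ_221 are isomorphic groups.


Comparing ℤ_13 × ℤ_17 and ℤ_221:
gcd(13,17) = 1, so ℤ_13 × ℤ_17 ≅ ℤ_221 (CRT)

Yes, ℤ_13 × ℤ_17 ≅ ℤ_221


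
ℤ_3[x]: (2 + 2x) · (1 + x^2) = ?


Expand and collect like terms; reduce coefficients mod 3:
x^0: 2·1 = 2 ≡ 2 (mod 3)
x^1: 2·0 + 2·1 = 2 ≡ 2 (mod 3)
x^2: 2·1 + 2·0 = 2 ≡ 2 (mod 3)
x^3: 2·1 = 2 ≡ 2 (mod 3)
Result: 2 + 2x + 2x^2 + 2x^3

f · g = 2 + 2x + 2x^2 + 2x^3


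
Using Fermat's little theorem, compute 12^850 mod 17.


Fermat's little theorem: if p is prime and gcd(a,p)=1, then a^(p-1) ≡ 1 (mod p)
p = 17 is prime, gcd(12,17) = 1
Reduce exponent: 850 mod 16 = 2
So 12^850 ≡ 12^2 (mod 17)
12^2 mod 17 = 8

12^850 ≡ 8 (mod 17)


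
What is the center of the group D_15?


Z(G) = {g ∈ G | gx = xg for all x ∈ G}
For odd n, Z(D_n) = {e}: no nontrivial rotation commutes with all reflections

Z(D_15) = {e}


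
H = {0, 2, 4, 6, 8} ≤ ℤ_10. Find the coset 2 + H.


2 + H = {2 + h (mod 10) : h ∈ H}
2+0=2, 2+2=4, 2+4=6, 2+6=8, 2+8=0
2 + H = {0, 2, 4, 6, 8} = 0 + H

2 + H = {0, 2, 4, 6, 8}


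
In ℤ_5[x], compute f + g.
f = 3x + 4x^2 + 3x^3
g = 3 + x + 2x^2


Add coefficients mod 5:
x^0: 0 + 3 = 3 (mod 5)
x^1: 3 + 1 = 4 (mod 5)
x^2: 4 + 2 = 1 (mod 5)
x^3: 3 + 0 = 3 (mod 5)
Result: 3 + 4x + x^2 + 3x^3

f + g = 3 + 4x + x^2 + 3x^3


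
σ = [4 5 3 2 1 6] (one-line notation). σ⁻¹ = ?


To find σ⁻¹, swap domain and range:
σ(1) = 4 → σ⁻¹(4) = 1
σ(2) = 5 → σ⁻¹(5) = 2
σ(3) = 3 → σ⁻¹(3) = 3
σ(4) = 2 → σ⁻¹(2) = 4
σ(5) = 1 → σ⁻¹(1) = 5
σ(6) = 6 → σ⁻¹(6) = 6

σ⁻¹ = [5 4 3 1 2 6]


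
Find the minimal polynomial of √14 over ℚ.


√14 satisfies x² - 14 = 0, irreducible over ℚ since 14 is squarefree

Minimal polynomial: x² - 14


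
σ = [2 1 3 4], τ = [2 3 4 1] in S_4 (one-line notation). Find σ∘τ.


σ∘τ: apply τ first, then σ
1 →τ 2 →σ 1
2 →τ 3 →σ 3
3 →τ 4 →σ 4
4 →τ 1 →σ 2

σ∘τ = [1 3 4 2]


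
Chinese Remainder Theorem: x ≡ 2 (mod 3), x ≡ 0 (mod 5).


m₁ = 3, m₂ = 5, gcd = 1, so CRT applies. M = m₁·m₂ = 15
Let M₁ = M/m₁ = 5, M₂ = M/m₂ = 3
Find y₁ ≡ M₁⁻¹ (mod m₁): 5⁻¹ ≡ 2 (mod 3)
Find y₂ ≡ M₂⁻¹ (mod m₂): 3⁻¹ ≡ 2 (mod 5)
x = a₁·M₁·y₁ + a₂·M₂·y₂ = 2·5·2 + 0·3·2 = 20
Reduce mod 15: x ≡ 5
Check: 5 mod 3 = 2 ✓, 5 mod 5 = 0 ✓

x ≡ 5 (mod 15)


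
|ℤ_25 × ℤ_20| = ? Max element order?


|ℤ_25 × ℤ_20| = 25 × 20 = 500
Max element order = lcm(25,20) = 100
Cyclic? No (gcd=5)

|ℤ_25×ℤ_20| = 500, max element order = 100


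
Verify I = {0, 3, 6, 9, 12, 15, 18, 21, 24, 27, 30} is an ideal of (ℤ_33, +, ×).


Check ideal conditions for I = {0, 3, 6, 9, 12, 15, 18, 21, 24, 27, 30} in ℤ_33:
(1) I is an additive subgroup? Yes
(2) For r ∈ ℤ_33 and a ∈ I: r·a ∈ I? Yes

Yes, I is an ideal of ℤ_33


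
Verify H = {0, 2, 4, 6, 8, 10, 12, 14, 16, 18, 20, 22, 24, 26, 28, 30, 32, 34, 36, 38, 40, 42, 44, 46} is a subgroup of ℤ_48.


Subgroup test for H = {0, 2, 4, 6, 8, 10, 12, 14, 16, 18, 20, 22, 24, 26, 28, 30, 32, 34, 36, 38, 40, 42, 44, 46} in (ℤ_48, +):
(1) 0 ∈ H? Yes
(2) Closure: for all a,b ∈ H, (a+b) mod 48 ∈ H? Yes
(3) Inverses: for all a ∈ H, -a mod 48 ∈ H? Yes

Yes, H is a subgroup of ℤ_48


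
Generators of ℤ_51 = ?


g generates ℤ_n iff gcd(g,n) = 1
Prime factors of 51: 3, 17
Generators are g ∈ {1,...,50} not divisible by any of these primes.
Generators: {1, 2, 4, 5, 7, 8, 10, 11, 13, 14, 16, 19, 20, 22, 23, 25, 26, 28, 29, 31, 32, 35, 37, 38, 40, 41, 43, 44, 46, 47, 49, 50}
Number of generators = φ(51) = 32

Generators of ℤ_51 = {1, 2, 4, 5, 7, 8, 10, 11, 13, 14, 16, 19, 20, 22, 23, 25, 26, 28, 29, 31, 32, 35, 37, 38, 40, 41, 43, 44, 46, 47, 49, 50}


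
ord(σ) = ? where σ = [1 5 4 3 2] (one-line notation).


Cycle decomposition: (2 5) (3 4)
Cycle lengths: 2, 2
Order = lcm(2, 2) = 2

ord(σ) = 2


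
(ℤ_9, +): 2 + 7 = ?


Operation: addition mod 9
2 + 7 = (a + b) mod 9 with a = 2, b = 7

2 + 7 = 0


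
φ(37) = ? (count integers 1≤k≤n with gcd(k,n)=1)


Factor n: 37 = 37
φ(n) = n · ∏(1 - 1/p) over distinct primes p | n
φ(37) = 37 · (1 - 1/37) = 36

φ(37) = 36


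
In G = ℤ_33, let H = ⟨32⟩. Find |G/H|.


|⟨32⟩| = n / gcd(32, 33) = 33 / 1 = 33
H is normal (ℤ_33 is abelian).
|G/H| = |G| / |H| = 33 / 33 = 1

|G/H| = 1


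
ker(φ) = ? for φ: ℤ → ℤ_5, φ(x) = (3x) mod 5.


Kernel = preimage of identity
ker(φ) = {x ∈ ℤ : 3x ≡ 0 (mod 5)}. gcd(3,5) = 1, so 3x ≡ 0 (mod 5) ⟺ x ≡ 0 (mod 5/1 = 5). Hence ker(φ) = 5ℤ

ker(φ) = 5ℤ


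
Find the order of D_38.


|D_n| = 2n (n rotations and n reflections)
|D_38| = 2×38 = 76

|D_38| = 76


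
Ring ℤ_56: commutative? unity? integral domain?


ℤ_56 is a commutative ring with unity 1; 56 = 2×28 is composite, so 2·28 ≡ 0 gives zero divisors (not an integral domain)
Commutative: Yes
Integral domain: No
Has unity: Yes

ℤ_56: Commutative=Yes, Unity=Yes


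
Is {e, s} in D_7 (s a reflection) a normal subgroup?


H = {e, s} in D_7 (s a reflection)
r·s·r⁻¹ = sr⁻² ≠ s for n ≥ 3, so {e, s} is not closed under conjugation

No, not a normal subgroup


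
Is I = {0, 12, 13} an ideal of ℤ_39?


Check ideal conditions for I = {0, 12, 13} in ℤ_39:
(1) I is an additive subgroup? No
(2) For r ∈ ℤ_39 and a ∈ I: r·a ∈ I? No  [counterexample: r=2, a=12, r·a mod 39 = 24 ∉ I]

No, I is not an ideal of ℤ_39


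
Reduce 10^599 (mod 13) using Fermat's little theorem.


Fermat's little theorem: if p is prime and gcd(a,p)=1, then a^(p-1) ≡ 1 (mod p)
p = 13 is prime, gcd(10,13) = 1
Reduce exponent: 599 mod 12 = 11
So 10^599 ≡ 10^11 (mod 13)
10^11 mod 13 = 4

10^599 ≡ 4 (mod 13)


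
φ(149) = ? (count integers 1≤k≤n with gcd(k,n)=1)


Factor n: 149 = 149
φ(n) = n · ∏(1 - 1/p) over distinct primes p | n
φ(149) = 149 · (1 - 1/149) = 148

φ(149) = 148


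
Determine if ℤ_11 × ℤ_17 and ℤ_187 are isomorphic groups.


Comparing ℤ_11 × ℤ_17 and ℤ_187:
gcd(11,17) = 1, so ℤ_11 × ℤ_17 ≅ ℤ_187 (CRT)

Yes, ℤ_11 × ℤ_17 ≅ ℤ_187


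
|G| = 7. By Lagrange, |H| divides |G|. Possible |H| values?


Lagrange's theorem: |H| divides |G|
|G| = 7
Divisors of 7: 1, 7

Possible subgroup orders: {1, 7}


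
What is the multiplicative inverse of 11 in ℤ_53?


Use the extended Euclidean algorithm to write 1 = 11·s + 53·t; then s mod 53 is the inverse.
Euclidean algorithm:
  11 = 0·53 + 11
  53 = 4·11 + 9
  11 = 1·9 + 2
  9 = 4·2 + 1
  2 = 2·1 + 0
gcd(11,53) = 1
Back-substitution gives: 11·(-24) + 53·(5) = 1
So 11⁻¹ ≡ -24 ≡ 29 (mod 53)
Check: 11 × 29 = 319 ≡ 1 (mod 53) ✓

11⁻¹ ≡ 29 (mod 53)


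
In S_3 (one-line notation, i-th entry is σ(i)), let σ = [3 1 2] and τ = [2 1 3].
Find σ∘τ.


σ∘τ: apply τ first, then σ
1 →τ 2 →σ 1
2 →τ 1 →σ 3
3 →τ 3 →σ 2

σ∘τ = [1 3 2]


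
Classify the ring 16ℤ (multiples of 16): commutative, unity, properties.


16ℤ is a commutative ring under +,× but has no multiplicative identity (1 ∉ 16ℤ); it has no zero divisors, but without unity it is not an integral domain
Commutative: Yes
Integral domain: No
Has unity: No

16ℤ (multiples of 16): Commutative=Yes, Unity=No


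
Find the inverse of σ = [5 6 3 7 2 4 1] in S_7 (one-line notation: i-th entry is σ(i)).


To find σ⁻¹, swap domain and range:
σ(1) = 5 → σ⁻¹(5) = 1
σ(2) = 6 → σ⁻¹(6) = 2
σ(3) = 3 → σ⁻¹(3) = 3
σ(4) = 7 → σ⁻¹(7) = 4
σ(5) = 2 → σ⁻¹(2) = 5
σ(6) = 4 → σ⁻¹(4) = 6
σ(7) = 1 → σ⁻¹(1) = 7

σ⁻¹ = [7 5 3 6 1 2 4]


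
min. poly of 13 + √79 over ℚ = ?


Let α = 13 + √79. Then α - 13 = √79, so (α - 13)² = 79, giving α² - 26α + 90 = 0. Degree 2 and α ∉ ℚ, so this is the minimal polynomial.

Minimal polynomial: x² - 26x + 90


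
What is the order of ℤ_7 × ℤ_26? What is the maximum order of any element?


|ℤ_7 × ℤ_26| = 7 × 26 = 182
Max element order = lcm(7,26) = 182
Cyclic? Yes (gcd=1)

|ℤ_7×ℤ_26| = 182, max element order = 182


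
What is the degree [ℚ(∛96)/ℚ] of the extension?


∛96 has minimal polynomial x³ - 96 (irreducible over ℚ since 96 is not a perfect cube)

[ℚ(∛96)/ℚ] = 3


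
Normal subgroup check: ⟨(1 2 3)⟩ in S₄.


H = ⟨(1 2 3)⟩ in S₄
(1 4)(1 2 3)(1 4)⁻¹ = (4 2 3) ∉ ⟨(1 2 3)⟩

No, not a normal subgroup


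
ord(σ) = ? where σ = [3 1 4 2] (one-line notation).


Cycle decomposition: (1 3 4 2)
Cycle lengths: 4
Order = lcm(4) = 4

ord(σ) = 4


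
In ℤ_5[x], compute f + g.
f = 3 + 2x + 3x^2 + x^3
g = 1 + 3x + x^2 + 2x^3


Add coefficients mod 5:
x^0: 3 + 1 = 4 (mod 5)
x^1: 2 + 3 = 0 (mod 5)
x^2: 3 + 1 = 4 (mod 5)
x^3: 1 + 2 = 3 (mod 5)
Result: 4 + 4x^2 + 3x^3

f + g = 4 + 4x^2 + 3x^3


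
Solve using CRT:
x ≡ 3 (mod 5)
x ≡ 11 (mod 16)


m₁ = 5, m₂ = 16, gcd = 1, so CRT applies. M = m₁·m₂ = 80
Let M₁ = M/m₁ = 16, M₂ = M/m₂ = 5
Find y₁ ≡ M₁⁻¹ (mod m₁): 16⁻¹ ≡ 1 (mod 5)
Find y₂ ≡ M₂⁻¹ (mod m₂): 5⁻¹ ≡ 13 (mod 16)
x = a₁·M₁·y₁ + a₂·M₂·y₂ = 3·16·1 + 11·5·13 = 763
Reduce mod 80: x ≡ 43
Check: 43 mod 5 = 3 ✓, 43 mod 16 = 11 ✓

x ≡ 43 (mod 80)


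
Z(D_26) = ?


Z(G) = {g ∈ G | gx = xg for all x ∈ G}
For even n, Z(D_n) = {e, r^(n/2)}: the 180° rotation r^13 commutes with every reflection and rotation

Z(D_26) = {e, r^13}


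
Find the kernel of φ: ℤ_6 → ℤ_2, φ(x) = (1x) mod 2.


Kernel = preimage of identity
ker(φ) = {x ∈ ℤ_6 : 1x ≡ 0 (mod 2)}. Since 2 | 6, φ is well-defined. The kernel is the cyclic subgroup ⟨2⟩ of ℤ_6 (order 3), i.e. {0, 2, 4}

ker(φ) = {0, 2, 4}


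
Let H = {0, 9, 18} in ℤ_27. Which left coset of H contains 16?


16 + H = {16 + h (mod 27) : h ∈ H}
16+0=16, 16+9=25, 16+18=7
16 + H = {7, 16, 25} = 7 + H

16 + H = {7, 16, 25}


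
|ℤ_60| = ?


ℤ_n has n elements.

|ℤ_60| = 60


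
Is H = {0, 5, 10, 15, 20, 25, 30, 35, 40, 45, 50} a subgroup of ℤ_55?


Subgroup test for H = {0, 5, 10, 15, 20, 25, 30, 35, 40, 45, 50} in (ℤ_55, +):
(1) 0 ∈ H? Yes
(2) Closure: for all a,b ∈ H, (a+b) mod 55 ∈ H? Yes
(3) Inverses: for all a ∈ H, -a mod 55 ∈ H? Yes

Yes, H is a subgroup of ℤ_55


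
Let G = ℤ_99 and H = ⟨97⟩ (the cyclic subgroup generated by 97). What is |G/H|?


|⟨97⟩| = n / gcd(97, 99) = 99 / 1 = 99
H is normal (ℤ_99 is abelian).
|G/H| = |G| / |H| = 99 / 99 = 1

|G/H| = 1


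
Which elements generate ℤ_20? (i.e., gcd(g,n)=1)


g generates ℤ_n iff gcd(g,n) = 1
Prime factors of 20: 2, 5
Generators are g ∈ {1,...,19} not divisible by any of these primes.
Generators: {1, 3, 7, 9, 11, 13, 17, 19}
Number of generators = φ(20) = 8

Generators of ℤ_20 = {1, 3, 7, 9, 11, 13, 17, 19}


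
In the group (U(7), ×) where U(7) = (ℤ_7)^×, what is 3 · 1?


Operation: multiplication mod 7
3 · 1 = (a × b) mod 7 with a = 3, b = 1

3 · 1 = 3


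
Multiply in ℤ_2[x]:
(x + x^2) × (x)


Expand and collect like terms; reduce coefficients mod 2:
x^0: 0·0 = 0 ≡ 0 (mod 2)
x^1: 0·1 + 1·0 = 0 ≡ 0 (mod 2)
x^2: 1·1 + 1·0 = 1 ≡ 1 (mod 2)
x^3: 1·1 = 1 ≡ 1 (mod 2)
Result: x^2 + x^3

f · g = x^2 + x^3


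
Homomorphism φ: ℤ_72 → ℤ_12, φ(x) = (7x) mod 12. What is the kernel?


Kernel = preimage of identity
ker(φ) = {x ∈ ℤ_72 : 7x ≡ 0 (mod 12)}. Since 12 | 72, φ is well-defined. The kernel is the cyclic subgroup ⟨12⟩ of ℤ_72 (order 6), i.e. {0, 12, 24, 36, 48, 60}

ker(φ) = {0, 12, 24, 36, 48, 60}


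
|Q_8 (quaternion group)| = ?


Q_8 = {±1, ±i, ±j, ±k}
|Q_8| = 8

|Q_8 (quaternion group)| = 8


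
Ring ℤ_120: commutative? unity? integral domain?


ℤ_120 is a commutative ring with unity 1; 120 = 2×60 is composite, so 2·60 ≡ 0 gives zero divisors (not an integral domain)
Commutative: Yes
Integral domain: No
Has unity: Yes

ℤ_120: Commutative=Yes, Unity=Yes
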